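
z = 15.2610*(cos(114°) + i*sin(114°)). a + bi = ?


a = 15.2610*cos(114°) = 15.2610*(-0.406737) = -6.2072
b = 15.2610*sin(114°) = 15.2610*0.913545 = 13.9416

-6.2072 + 13.9416i


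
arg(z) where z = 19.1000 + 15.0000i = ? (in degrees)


Re = 19.1, Im = 15
arg = atan2(15, 19.1) = 38.1440 degrees

arg(z) = 38.1440 degrees


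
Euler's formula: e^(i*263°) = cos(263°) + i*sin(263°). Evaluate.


cos(263°) = -0.1219
sin(263°) = -0.9925

e^(i*263°) = -0.1219 - 0.9925i


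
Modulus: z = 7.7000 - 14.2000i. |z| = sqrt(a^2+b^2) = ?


|z| = sqrt(7.7^2 + (-14.2)^2) = sqrt(59.29 + 201.64) = sqrt(260.93) = 16.1533

|z| = 16.1533


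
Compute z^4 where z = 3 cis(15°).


r^4 = 3^4 = 81
n*theta = 4*15° = 60° = 60° (mod 360)
a = 81*cos(60°) = 40.5000
b = 81*sin(60°) = 70.1481

81 cis(60°) = 40.5000 + 70.1481i


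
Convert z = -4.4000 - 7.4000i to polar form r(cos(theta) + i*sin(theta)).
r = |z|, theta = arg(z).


r = sqrt(19.36+54.76) = sqrt(74.12) = 8.6093
theta = atan2(-7.4, -4.4) = -120.7355 degrees

r = 8.6093, theta = -120.7355 degrees


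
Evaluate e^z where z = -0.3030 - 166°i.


e^-0.3030 = 0.7386
cos(-166°) = -0.9703
sin(-166°) = -0.2419
Real = 0.7386*(-0.9703) = -0.7167
Imag = 0.7386*(-0.2419) = -0.1787

-0.7167 - 0.1787i


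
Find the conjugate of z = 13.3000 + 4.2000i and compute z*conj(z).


z_bar = 13.3000 - 4.2000i
z*z_bar = 13.3^2 + 4.2^2 = 176.89 + 17.64 = 194.53

z_bar = 13.3000 - 4.2000i, z*z_bar = 194.53


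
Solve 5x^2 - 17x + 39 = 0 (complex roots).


disc = (-17)^2 - 4*5*39 = 289 - 780 = -491
sqrt(|disc|) = sqrt(491) = 22.1585
Real part = 17/(2*5) = 1.7000
Imag part = 22.1585/(2*5) = 2.2159

1.7000 ± 2.2159i


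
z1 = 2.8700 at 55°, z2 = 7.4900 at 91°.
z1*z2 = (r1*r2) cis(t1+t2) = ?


r = 2.8700 * 7.4900 = 21.4963
theta = 55° + 91° = 146° = 146° (mod 360)

21.4963 cis(146°)


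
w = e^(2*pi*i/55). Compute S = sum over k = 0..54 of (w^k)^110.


The roots are w_k = w^k with w = e^(2*pi*i/55), and (w^k)^110 = (w^110)^k.
So S = 1 + u + u^2 + ... + u^(54) with u = w^110.
110 = 2*55 + 0, so 110 is a multiple of 55 and u = (w^55)^2 = 1.
Every one of the 55 terms equals 1: S = 55

S = 55


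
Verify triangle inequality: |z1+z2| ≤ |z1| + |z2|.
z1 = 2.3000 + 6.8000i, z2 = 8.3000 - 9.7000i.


|z1| = sqrt(2.3^2 + 6.8^2) = sqrt(51.53) = 7.1784
|z2| = sqrt(8.3^2 + (-9.7)^2) = sqrt(162.98) = 12.7664
z1+z2 = 10.6000 - 2.9000i
|z1+z2| = sqrt(120.77) = 10.9895
|z1|+|z2| = 7.1784 + 12.7664 = 19.9448

|z1+z2| = 10.9895 ≤ |z1|+|z2| = 19.9448 (verified)


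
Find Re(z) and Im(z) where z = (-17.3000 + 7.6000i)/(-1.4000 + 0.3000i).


Multiply by conjugate: (-17.3000 + 7.6000i)(-1.4000 - 0.3000i) / ((-1.4)^2 + 0.3^2)
Numerator real = -17.3*(-1.4) + 7.6*0.3 = 26.5
Numerator imag = 7.6*(-1.4) - (-17.3)*0.3 = -5.45
Denominator = 2.05
Re(z) = 26.5/2.05 = 12.9268
Im(z) = -5.45/2.05 = -2.6585

Re(z) = 12.9268, Im(z) = -2.6585


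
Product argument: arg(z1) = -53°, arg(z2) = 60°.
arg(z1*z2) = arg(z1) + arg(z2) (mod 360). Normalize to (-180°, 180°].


arg(z1*z2) = -53° + 60° = 7°
Normalized to (-180°, 180°]: 7°

7°


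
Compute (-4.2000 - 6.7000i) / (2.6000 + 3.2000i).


Conjugate of z2 = 2.6000 - 3.2000i
Numerator: (-4.2000 - 6.7000i)(2.6000 - 3.2000i) = -32.3600 - 3.9800i
Denominator: 2.6^2 + 3.2^2 = 17
Result = (-32.3600 - 3.9800i)/17

-1.9035 - 0.2341i


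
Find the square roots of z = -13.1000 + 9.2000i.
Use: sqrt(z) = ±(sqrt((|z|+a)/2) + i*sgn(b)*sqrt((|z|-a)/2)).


|z| = sqrt(171.61+84.64) = 16.0078
sqrt((|z|+a)/2) = sqrt((16.0078+(-13.1))/2) = sqrt(1.4539) = 1.2058
sqrt((|z|-a)/2) = sqrt((16.0078-(-13.1))/2) = sqrt(14.5539) = 3.8150

±(1.2058 + 3.8150i) i.e. 1.2058 + 3.8150i and -1.2058 - 3.8150i


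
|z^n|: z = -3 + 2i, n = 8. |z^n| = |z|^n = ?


|z| = sqrt(9+4) = sqrt(13) = 3.6056
|z^8| = |z|^8 = (sqrt(13))^8 = 13^4 = 28561

|z^8| = 28561


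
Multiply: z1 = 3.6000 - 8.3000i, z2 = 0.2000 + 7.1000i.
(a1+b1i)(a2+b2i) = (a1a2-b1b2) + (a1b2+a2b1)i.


Real = 3.6*0.2 - (-8.3)*7.1 = 0.72 - (-58.93) = 59.65
Imag = 3.6*7.1 + 0.2*(-8.3) = 25.56 - (1.66) = 23.9

59.6500 + 23.9000i


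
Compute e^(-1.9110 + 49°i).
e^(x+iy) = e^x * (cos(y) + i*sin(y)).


e^-1.9110 = 0.14793
cos(49°) = 0.6561
sin(49°) = 0.7547
Real = 0.14793*0.6561 = 0.0971
Imag = 0.14793*0.7547 = 0.1116

0.0971 + 0.1116i


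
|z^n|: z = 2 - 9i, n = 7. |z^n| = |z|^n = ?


|z| = sqrt(4+81) = sqrt(85) = 9.2195
|z^7| = |z|^7 = (sqrt(85))^7 = 85^3 * sqrt(85) = 614125*sqrt(85)

|z^7| = 614125*sqrt(85) ≈ 5661952.7398


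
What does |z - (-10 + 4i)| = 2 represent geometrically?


|z - z0| = r is a circle with center z0 and radius r.
Center = (-10, 4), radius = 2

Circle with center (-10, 4) and radius 2


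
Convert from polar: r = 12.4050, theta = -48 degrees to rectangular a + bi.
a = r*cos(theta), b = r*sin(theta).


a = 12.4050*cos(-48°) = 12.4050*0.66913 = 8.3006
b = 12.4050*sin(-48°) = 12.4050*(-0.74314) = -9.2187

8.3006 - 9.2187i


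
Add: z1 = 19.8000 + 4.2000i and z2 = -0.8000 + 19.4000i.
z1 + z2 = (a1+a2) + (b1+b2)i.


Real: 19.8 - 0.8 = 19
Imag: 4.2 + 19.4 = 23.6

19.0000 + 23.6000i


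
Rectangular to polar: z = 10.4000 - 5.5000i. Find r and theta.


r = sqrt(108.16+30.25) = sqrt(138.41) = 11.7648
theta = atan2(-5.5, 10.4) = -27.8720 degrees

r = 11.7648, theta = -27.8720 degrees


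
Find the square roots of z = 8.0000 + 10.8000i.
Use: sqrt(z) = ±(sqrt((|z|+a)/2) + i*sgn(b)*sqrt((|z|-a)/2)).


|z| = sqrt(64+116.64) = 13.4402
sqrt((|z|+a)/2) = sqrt((13.4402+8)/2) = sqrt(10.7201) = 3.2742
sqrt((|z|-a)/2) = sqrt((13.4402-8)/2) = sqrt(2.7201) = 1.6493

±(3.2742 + 1.6493i) i.e. 3.2742 + 1.6493i and -3.2742 - 1.6493i


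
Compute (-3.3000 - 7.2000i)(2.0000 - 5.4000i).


Real = -3.3*2 - (-7.2)*(-5.4) = -6.6 - 38.88 = -45.48
Imag = -3.3*(-5.4) + 2*(-7.2) = 17.82 - (14.4) = 3.42

-45.4800 + 3.4200i


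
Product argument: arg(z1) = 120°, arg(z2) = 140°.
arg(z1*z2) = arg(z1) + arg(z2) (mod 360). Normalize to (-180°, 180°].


arg(z1*z2) = 120° + 140° = 260°
Normalized to (-180°, 180°]: -100°

-100°


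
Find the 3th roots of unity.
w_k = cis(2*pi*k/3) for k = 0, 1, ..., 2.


The 3th roots of unity are cis(360k/3°) for k=0..2
Angle step = 360/3 = 120°
Primitive root: cis(120°)
Primitive root = -0.5000 + 0.8660i

3 roots at angles: 0°, 120°, 240°


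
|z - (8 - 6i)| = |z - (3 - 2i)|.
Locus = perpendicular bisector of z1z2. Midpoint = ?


Equal distances means the locus is the perpendicular bisector of z1 and z2.
Midpoint = ((8+3)/2, (-6+(-2))/2) = (5.5000, -4.0000)

Perpendicular bisector through (5.5000, -4.0000)


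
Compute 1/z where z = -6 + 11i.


|z|^2 = 36+121 = 157
1/z = (-6 - 11i)/157

1/z = -0.0382 - 0.0701i


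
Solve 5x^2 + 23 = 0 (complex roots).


disc = 0^2 - 4*5*23 = 0 - 460 = -460
sqrt(|disc|) = sqrt(460) = 21.4476
Real part = 0/(2*5) = 0
Imag part = 21.4476/(2*5) = 2.1448

0 ± 2.1448i


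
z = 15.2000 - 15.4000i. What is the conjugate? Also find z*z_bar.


z_bar = 15.2000 + 15.4000i
z*z_bar = 15.2^2 + (-15.4)^2 = 231.04 + 237.16 = 468.2

z_bar = 15.2000 + 15.4000i, z*z_bar = 468.2


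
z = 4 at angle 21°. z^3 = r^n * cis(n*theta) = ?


r^3 = 4^3 = 64
n*theta = 3*21° = 63° = 63° (mod 360)
a = 64*cos(63°) = 29.0554
b = 64*sin(63°) = 57.0244

64 cis(63°) = 29.0554 + 57.0244i


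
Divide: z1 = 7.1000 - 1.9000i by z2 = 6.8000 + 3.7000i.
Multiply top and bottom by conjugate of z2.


Conjugate of z2 = 6.8000 - 3.7000i
Numerator: (7.1000 - 1.9000i)(6.8000 - 3.7000i) = 41.2500 - 39.1900i
Denominator: 6.8^2 + 3.7^2 = 59.93
Result = (41.2500 - 39.1900i)/59.93

0.6883 - 0.6539i


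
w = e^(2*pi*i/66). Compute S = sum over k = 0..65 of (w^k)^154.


The roots are w_k = w^k with w = e^(2*pi*i/66), and (w^k)^154 = (w^154)^k.
So S = 1 + u + u^2 + ... + u^(65) with u = w^154.
154 = 2*66 + 22, so 154 is not a multiple of 66: u = (w^66)^2 * w^22 = w^22 ≠ 1 (w is a primitive 66th root), while u^66 = (w^66)^154 = 1.
Geometric series: S = (1 - u^66)/(1 - u) = (1 - 1)/(1 - u) = 0

S = 0


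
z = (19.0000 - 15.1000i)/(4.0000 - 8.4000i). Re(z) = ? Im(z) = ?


Multiply by conjugate: (19.0000 - 15.1000i)(4.0000 + 8.4000i) / (4^2 + (-8.4)^2)
Numerator real = 19*4 - (15.1)*(-8.4) = 202.84
Numerator imag = -15.1*4 - 19*(-8.4) = 99.2
Denominator = 86.56
Re(z) = 202.84/86.56 = 2.3433
Im(z) = 99.2/86.56 = 1.1460

Re(z) = 2.3433, Im(z) = 1.1460


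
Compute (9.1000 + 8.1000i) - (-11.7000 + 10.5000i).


Real: 9.1 + 11.7 = 20.8
Imag: 8.1 - 10.5 = -2.4

20.8000 - 2.4000i


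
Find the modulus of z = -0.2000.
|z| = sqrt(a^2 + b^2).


|z| = sqrt((-0.2)^2 + 0^2) = sqrt(0.04 + 0) = sqrt(0.04) = 0.2000

|z| = 0.2000


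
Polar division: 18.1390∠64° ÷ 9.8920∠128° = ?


r = 18.1390 / 9.8920 = 1.8337
theta = 64° - 128° = -64° = 296° (mod 360)

1.8337 cis(296°)


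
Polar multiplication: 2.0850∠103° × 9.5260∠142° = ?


r = 2.0850 * 9.5260 = 19.8617
theta = 103° + 142° = 245° = 245° (mod 360)

19.8617 cis(245°)


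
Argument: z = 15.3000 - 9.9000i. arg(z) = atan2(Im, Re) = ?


Re = 15.3, Im = -9.9
arg = atan2(-9.9, 15.3) = -32.9052 degrees

arg(z) = -32.9052 degrees


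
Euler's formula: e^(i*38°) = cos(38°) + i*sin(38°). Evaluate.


cos(38°) = 0.7880
sin(38°) = 0.6157

e^(i*38°) = 0.7880 + 0.6157i


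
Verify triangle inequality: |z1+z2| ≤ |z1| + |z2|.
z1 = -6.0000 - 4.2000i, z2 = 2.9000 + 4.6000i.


|z1| = sqrt((-6)^2 + (-4.2)^2) = sqrt(53.64) = 7.3239
|z2| = sqrt(2.9^2 + 4.6^2) = sqrt(29.57) = 5.4378
z1+z2 = -3.1000 + 0.4000i
|z1+z2| = sqrt(9.77) = 3.1257
|z1|+|z2| = 7.3239 + 5.4378 = 12.7617

|z1+z2| = 3.1257 ≤ |z1|+|z2| = 12.7617 (verified)


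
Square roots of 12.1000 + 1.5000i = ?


|z| = sqrt(146.41+2.25) = 12.1926
sqrt((|z|+a)/2) = sqrt((12.1926+12.1)/2) = sqrt(12.1463) = 3.4852
sqrt((|z|-a)/2) = sqrt((12.1926-12.1)/2) = sqrt(0.0463) = 0.2152

±(3.4852 + 0.2152i) i.e. 3.4852 + 0.2152i and -3.4852 - 0.2152i


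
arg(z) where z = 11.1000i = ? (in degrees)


Re = 0, Im = 11.1
arg = atan2(11.1, 0) = 90.0000 degrees

arg(z) = 90.0000 degrees


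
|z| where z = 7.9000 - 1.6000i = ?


|z| = sqrt(7.9^2 + (-1.6)^2) = sqrt(62.41 + 2.56) = sqrt(64.97) = 8.0604

|z| = 8.0604


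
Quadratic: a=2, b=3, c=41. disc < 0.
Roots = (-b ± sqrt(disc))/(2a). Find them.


disc = 3^2 - 4*2*41 = 9 - 328 = -319
sqrt(|disc|) = sqrt(319) = 17.8606
Real part = -3/(2*2) = -0.7500
Imag part = 17.8606/(2*2) = 4.4651

-0.7500 ± 4.4651i


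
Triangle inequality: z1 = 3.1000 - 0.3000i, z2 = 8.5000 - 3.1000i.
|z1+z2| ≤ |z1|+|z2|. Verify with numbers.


|z1| = sqrt(3.1^2 + (-0.3)^2) = sqrt(9.7) = 3.1145
|z2| = sqrt(8.5^2 + (-3.1)^2) = sqrt(81.86) = 9.0477
z1+z2 = 11.6000 - 3.4000i
|z1+z2| = sqrt(146.12) = 12.0880
|z1|+|z2| = 3.1145 + 9.0477 = 12.1622

|z1+z2| = 12.0880 ≤ |z1|+|z2| = 12.1622 (verified)


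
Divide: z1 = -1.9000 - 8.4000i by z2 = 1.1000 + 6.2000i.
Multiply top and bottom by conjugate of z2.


Conjugate of z2 = 1.1000 - 6.2000i
Numerator: (-1.9000 - 8.4000i)(1.1000 - 6.2000i) = -54.1700 + 2.5400i
Denominator: 1.1^2 + 6.2^2 = 39.65
Result = (-54.1700 + 2.5400i)/39.65

-1.3662 + 0.0641i


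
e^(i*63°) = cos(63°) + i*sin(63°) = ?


cos(63°) = 0.4540
sin(63°) = 0.8910

e^(i*63°) = 0.4540 + 0.8910i


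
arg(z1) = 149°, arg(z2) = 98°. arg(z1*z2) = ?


arg(z1*z2) = 149° + 98° = 247°
Normalized to (-180°, 180°]: -113°

-113°


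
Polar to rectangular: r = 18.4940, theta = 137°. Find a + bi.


a = 18.4940*cos(137°) = 18.4940*(-0.731354) = -13.5257
b = 18.4940*sin(137°) = 18.4940*0.682 = 12.6129

-13.5257 + 12.6129i


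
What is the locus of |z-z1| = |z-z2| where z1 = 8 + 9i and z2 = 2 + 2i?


Equal distances means the locus is the perpendicular bisector of z1 and z2.
Midpoint = ((8+2)/2, (9+2)/2) = (5.0000, 5.5000)

Perpendicular bisector through (5.0000, 5.5000)


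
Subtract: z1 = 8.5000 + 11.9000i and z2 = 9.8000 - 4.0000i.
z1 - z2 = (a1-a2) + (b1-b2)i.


Real: 8.5 - 9.8 = -1.3
Imag: 11.9 + 4 = 15.9

-1.3000 + 15.9000i


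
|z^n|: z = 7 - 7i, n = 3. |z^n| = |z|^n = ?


|z| = sqrt(49+49) = sqrt(98) = 9.8995
|z^3| = |z|^3 = (sqrt(98))^3 = 98*sqrt(98)

|z^3| = 98*sqrt(98) ≈ 970.1505


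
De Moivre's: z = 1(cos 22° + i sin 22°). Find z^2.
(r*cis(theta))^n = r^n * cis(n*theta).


r^2 = 1^2 = 1
n*theta = 2*22° = 44° = 44° (mod 360)
a = 1*cos(44°) = 0.7193
b = 1*sin(44°) = 0.6947

1 cis(44°) = 0.7193 + 0.6947i


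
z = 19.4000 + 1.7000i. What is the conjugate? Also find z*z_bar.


z_bar = 19.4000 - 1.7000i
z*z_bar = 19.4^2 + 1.7^2 = 376.36 + 2.89 = 379.25

z_bar = 19.4000 - 1.7000i, z*z_bar = 379.25


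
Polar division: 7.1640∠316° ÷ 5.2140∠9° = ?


r = 7.1640 / 5.2140 = 1.3740
theta = 316° - 9° = 307° = 307° (mod 360)

1.3740 cis(307°)


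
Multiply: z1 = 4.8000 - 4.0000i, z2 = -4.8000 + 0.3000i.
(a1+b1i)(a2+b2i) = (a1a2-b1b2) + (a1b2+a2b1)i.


Real = 4.8*(-4.8) - (-4)*0.3 = -23.04 - (-1.2) = -21.84
Imag = 4.8*0.3 - (4.8)*(-4) = 1.44 + 19.2 = 20.64

-21.8400 + 20.6400i


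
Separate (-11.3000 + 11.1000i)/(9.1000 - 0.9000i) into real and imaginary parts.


Multiply by conjugate: (-11.3000 + 11.1000i)(9.1000 + 0.9000i) / (9.1^2 + (-0.9)^2)
Numerator real = -11.3*9.1 + 11.1*(-0.9) = -112.82
Numerator imag = 11.1*9.1 - (-11.3)*(-0.9) = 90.84
Denominator = 83.62
Re(z) = -112.82/83.62 = -1.3492
Im(z) = 90.84/83.62 = 1.0863

Re(z) = -1.3492, Im(z) = 1.0863


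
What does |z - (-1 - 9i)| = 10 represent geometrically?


|z - z0| = r is a circle with center z0 and radius r.
Center = (-1, -9), radius = 10

Circle with center (-1, -9) and radius 10


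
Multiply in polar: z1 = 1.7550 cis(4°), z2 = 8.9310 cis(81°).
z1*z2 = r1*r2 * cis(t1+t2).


r = 1.7550 * 8.9310 = 15.6739
theta = 4° + 81° = 85° = 85° (mod 360)

15.6739 cis(85°)


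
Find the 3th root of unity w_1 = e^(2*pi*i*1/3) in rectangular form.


Angle = 360*1/3 = 120°
a = cos(120°) = -0.5000
b = sin(120°) = 0.8660

-0.5000 + 0.8660i


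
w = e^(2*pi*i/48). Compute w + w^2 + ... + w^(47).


With w = e^(2*pi*i/48), all 48 of the 48th roots of unity w^0 = 1, w, ..., w^(47) sum to 0: 1 + w + ... + w^(47) = (1 - w^48)/(1 - w) = 0 since w^48 = 1, w ≠ 1.
Removing the root 1: w + w^2 + ... + w^(47) = 0 - 1 = -1

Sum = -1


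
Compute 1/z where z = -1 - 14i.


|z|^2 = 1+196 = 197
1/z = (-1 + 14i)/197

1/z = -0.0051 + 0.0711i


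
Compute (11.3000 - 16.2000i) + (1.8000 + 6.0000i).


Real: 11.3 + 1.8 = 13.1
Imag: -16.2 + 6 = -10.2

13.1000 - 10.2000i


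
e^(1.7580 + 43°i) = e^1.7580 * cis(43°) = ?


e^1.7580 = 5.80082
cos(43°) = 0.731354
sin(43°) = 0.682
Real = 5.80082*0.731354 = 4.2425
Imag = 5.80082*0.682 = 3.9562

4.2425 + 3.9562i


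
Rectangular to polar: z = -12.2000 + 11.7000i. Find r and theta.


r = sqrt(148.84+136.89) = sqrt(285.73) = 16.9035
theta = atan2(11.7, -12.2) = 136.1985 degrees

r = 16.9035, theta = 136.1985 degrees


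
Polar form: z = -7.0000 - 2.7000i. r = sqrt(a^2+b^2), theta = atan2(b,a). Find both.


r = sqrt(49+7.29) = sqrt(56.29) = 7.5027
theta = atan2(-2.7, -7) = -158.9077 degrees

r = 7.5027, theta = -158.9077 degrees


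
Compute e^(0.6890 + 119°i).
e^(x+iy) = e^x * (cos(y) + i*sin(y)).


e^0.6890 = 1.9917
cos(119°) = -0.4848
sin(119°) = 0.87462
Real = 1.9917*(-0.4848) = -0.9656
Imag = 1.9917*0.87462 = 1.7420

-0.9656 + 1.7420i


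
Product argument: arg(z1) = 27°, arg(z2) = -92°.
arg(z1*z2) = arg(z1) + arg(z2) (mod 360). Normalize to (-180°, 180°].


arg(z1*z2) = 27° - 92° = -65°
Normalized to (-180°, 180°]: -65°

-65°


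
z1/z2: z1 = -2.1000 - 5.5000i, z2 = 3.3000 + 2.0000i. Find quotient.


Conjugate of z2 = 3.3000 - 2.0000i
Numerator: (-2.1000 - 5.5000i)(3.3000 - 2.0000i) = -17.9300 - 13.9500i
Denominator: 3.3^2 + 2^2 = 14.89
Result = (-17.9300 - 13.9500i)/14.89

-1.2042 - 0.9369i


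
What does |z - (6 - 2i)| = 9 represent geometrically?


|z - z0| = r is a circle with center z0 and radius r.
Center = (6, -2), radius = 9

Circle with center (6, -2) and radius 9


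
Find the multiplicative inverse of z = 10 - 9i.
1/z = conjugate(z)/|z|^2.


|z|^2 = 100+81 = 181
1/z = (10 + 9i)/181

1/z = 0.0552 + 0.0497i


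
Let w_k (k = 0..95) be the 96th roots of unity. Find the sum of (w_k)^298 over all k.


The roots are w_k = w^k with w = e^(2*pi*i/96), and (w^k)^298 = (w^298)^k.
So S = 1 + u + u^2 + ... + u^(95) with u = w^298.
298 = 3*96 + 10, so 298 is not a multiple of 96: u = (w^96)^3 * w^10 = w^10 ≠ 1 (w is a primitive 96th root), while u^96 = (w^96)^298 = 1.
Geometric series: S = (1 - u^96)/(1 - u) = (1 - 1)/(1 - u) = 0

S = 0


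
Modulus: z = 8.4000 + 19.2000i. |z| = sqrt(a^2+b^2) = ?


|z| = sqrt(8.4^2 + 19.2^2) = sqrt(70.56 + 368.64) = sqrt(439.2) = 20.9571

|z| = 20.9571


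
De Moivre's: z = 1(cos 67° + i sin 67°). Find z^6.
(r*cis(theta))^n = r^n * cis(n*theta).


r^6 = 1^6 = 1
n*theta = 6*67° = 402° = 42° (mod 360)
a = 1*cos(42°) = 0.7431
b = 1*sin(42°) = 0.6691

1 cis(42°) = 0.7431 + 0.6691i


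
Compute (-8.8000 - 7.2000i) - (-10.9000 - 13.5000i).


Real: -8.8 + 10.9 = 2.1
Imag: -7.2 + 13.5 = 6.3

2.1000 + 6.3000i


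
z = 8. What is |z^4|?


|z| = sqrt(64+0) = sqrt(64) = 8
|z^4| = |z|^4 = 8^4 = 4096

|z^4| = 4096


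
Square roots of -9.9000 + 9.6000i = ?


|z| = sqrt(98.01+92.16) = 13.7902
sqrt((|z|+a)/2) = sqrt((13.7902+(-9.9))/2) = sqrt(1.9451) = 1.3947
sqrt((|z|-a)/2) = sqrt((13.7902-(-9.9))/2) = sqrt(11.8451) = 3.4417

±(1.3947 + 3.4417i) i.e. 1.3947 + 3.4417i and -1.3947 - 3.4417i


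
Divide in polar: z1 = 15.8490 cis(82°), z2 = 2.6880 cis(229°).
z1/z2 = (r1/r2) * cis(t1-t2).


r = 15.8490 / 2.6880 = 5.8962
theta = 82° - 229° = -147° = 213° (mod 360)

5.8962 cis(213°)


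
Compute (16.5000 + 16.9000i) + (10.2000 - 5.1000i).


Real: 16.5 + 10.2 = 26.7
Imag: 16.9 - 5.1 = 11.8

26.7000 + 11.8000i


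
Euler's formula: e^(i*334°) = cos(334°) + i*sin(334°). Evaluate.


cos(334°) = 0.8988
sin(334°) = -0.4384

e^(i*334°) = 0.8988 - 0.4384i


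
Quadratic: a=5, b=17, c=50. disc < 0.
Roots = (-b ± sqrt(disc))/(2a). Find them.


disc = 17^2 - 4*5*50 = 289 - 1000 = -711
sqrt(|disc|) = sqrt(711) = 26.6646
Real part = -17/(2*5) = -1.7000
Imag part = 26.6646/(2*5) = 2.6665

-1.7000 ± 2.6665i


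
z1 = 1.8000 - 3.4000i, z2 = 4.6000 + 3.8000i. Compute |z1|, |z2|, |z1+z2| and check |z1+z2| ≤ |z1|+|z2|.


|z1| = sqrt(1.8^2 + (-3.4)^2) = sqrt(14.8) = 3.8471
|z2| = sqrt(4.6^2 + 3.8^2) = sqrt(35.6) = 5.9666
z1+z2 = 6.4000 + 0.4000i
|z1+z2| = sqrt(41.12) = 6.4125
|z1|+|z2| = 3.8471 + 5.9666 = 9.8137

|z1+z2| = 6.4125 ≤ |z1|+|z2| = 9.8137 (verified)


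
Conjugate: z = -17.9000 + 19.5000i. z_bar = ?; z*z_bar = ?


z_bar = -17.9000 - 19.5000i
z*z_bar = (-17.9)^2 + 19.5^2 = 320.41 + 380.25 = 700.66

z_bar = -17.9000 - 19.5000i, z*z_bar = 700.66


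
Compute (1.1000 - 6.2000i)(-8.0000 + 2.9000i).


Real = 1.1*(-8) - (-6.2)*2.9 = -8.8 - (-17.98) = 9.18
Imag = 1.1*2.9 - (8)*(-6.2) = 3.19 + 49.6 = 52.79

9.1800 + 52.7900i


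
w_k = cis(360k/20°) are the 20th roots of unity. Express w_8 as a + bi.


Angle = 360*8/20 = 144°
a = cos(144°) = -0.8090
b = sin(144°) = 0.5878

-0.8090 + 0.5878i


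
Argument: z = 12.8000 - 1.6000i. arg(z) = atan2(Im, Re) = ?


Re = 12.8, Im = -1.6
arg = atan2(-1.6, 12.8) = -7.1250 degrees

arg(z) = -7.1250 degrees


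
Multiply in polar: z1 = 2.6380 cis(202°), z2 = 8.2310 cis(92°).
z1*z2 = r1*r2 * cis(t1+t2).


r = 2.6380 * 8.2310 = 21.7134
theta = 202° + 92° = 294° = 294° (mod 360)

21.7134 cis(294°)


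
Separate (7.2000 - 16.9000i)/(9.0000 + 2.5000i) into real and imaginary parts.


Multiply by conjugate: (7.2000 - 16.9000i)(9.0000 - 2.5000i) / (9^2 + 2.5^2)
Numerator real = 7.2*9 - (16.9)*2.5 = 22.55
Numerator imag = -16.9*9 - 7.2*2.5 = -170.1
Denominator = 87.25
Re(z) = 22.55/87.25 = 0.2585
Im(z) = -170.1/87.25 = -1.9496

Re(z) = 0.2585, Im(z) = -1.9496


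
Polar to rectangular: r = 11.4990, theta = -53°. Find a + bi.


a = 11.4990*cos(-53°) = 11.4990*0.60182 = 6.9203
b = 11.4990*sin(-53°) = 11.4990*(-0.798636) = -9.1835

6.9203 - 9.1835i


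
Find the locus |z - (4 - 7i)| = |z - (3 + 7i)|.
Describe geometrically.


Equal distances means the locus is the perpendicular bisector of z1 and z2.
Midpoint = ((4+3)/2, (-7+7)/2) = (3.5000, 0)

Perpendicular bisector through (3.5000, 0)


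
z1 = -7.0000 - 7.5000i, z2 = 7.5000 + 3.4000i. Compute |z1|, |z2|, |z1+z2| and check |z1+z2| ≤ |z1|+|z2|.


|z1| = sqrt((-7)^2 + (-7.5)^2) = sqrt(105.25) = 10.2591
|z2| = sqrt(7.5^2 + 3.4^2) = sqrt(67.81) = 8.2347
z1+z2 = 0.5000 - 4.1000i
|z1+z2| = sqrt(17.06) = 4.1304
|z1|+|z2| = 10.2591 + 8.2347 = 18.4938

|z1+z2| = 4.1304 ≤ |z1|+|z2| = 18.4938 (verified)


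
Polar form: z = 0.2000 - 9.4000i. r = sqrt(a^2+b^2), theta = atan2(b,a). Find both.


r = sqrt(0.04+88.36) = sqrt(88.4) = 9.4021
theta = atan2(-9.4, 0.2) = -88.7811 degrees

r = 9.4021, theta = -88.7811 degrees


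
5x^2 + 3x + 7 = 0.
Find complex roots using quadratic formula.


disc = 3^2 - 4*5*7 = 9 - 140 = -131
sqrt(|disc|) = sqrt(131) = 11.4455
Real part = -3/(2*5) = -0.3000
Imag part = 11.4455/(2*5) = 1.1446

-0.3000 ± 1.1446i


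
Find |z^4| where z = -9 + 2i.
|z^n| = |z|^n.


|z| = sqrt(81+4) = sqrt(85) = 9.2195
|z^4| = |z|^4 = (sqrt(85))^4 = 85^2 = 7225

|z^4| = 7225


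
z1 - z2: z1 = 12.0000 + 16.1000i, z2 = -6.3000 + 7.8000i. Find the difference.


Real: 12 + 6.3 = 18.3
Imag: 16.1 - 7.8 = 8.3

18.3000 + 8.3000i


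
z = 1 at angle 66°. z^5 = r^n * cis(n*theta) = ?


r^5 = 1^5 = 1
n*theta = 5*66° = 330° = 330° (mod 360)
a = 1*cos(330°) = 0.8660
b = 1*sin(330°) = -0.5000

1 cis(330°) = 0.8660 - 0.5000i


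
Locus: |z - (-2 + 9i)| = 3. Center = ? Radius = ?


|z - z0| = r is a circle with center z0 and radius r.
Center = (-2, 9), radius = 3

Circle with center (-2, 9) and radius 3


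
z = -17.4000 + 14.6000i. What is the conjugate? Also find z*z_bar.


z_bar = -17.4000 - 14.6000i
z*z_bar = (-17.4)^2 + 14.6^2 = 302.76 + 213.16 = 515.92

z_bar = -17.4000 - 14.6000i, z*z_bar = 515.92


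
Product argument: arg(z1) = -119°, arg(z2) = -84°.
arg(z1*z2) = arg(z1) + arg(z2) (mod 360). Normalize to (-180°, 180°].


arg(z1*z2) = -119° - 84° = -203°
Normalized to (-180°, 180°]: 157°

157°


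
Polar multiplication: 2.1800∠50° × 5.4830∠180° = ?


r = 2.1800 * 5.4830 = 11.9529
theta = 50° + 180° = 230° = 230° (mod 360)

11.9529 cis(230°)


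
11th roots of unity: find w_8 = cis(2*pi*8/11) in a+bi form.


Angle = 360*8/11 = 261.8182°
a = cos(261.8182°) = -0.1423
b = sin(261.8182°) = -0.9898

-0.1423 - 0.9898i


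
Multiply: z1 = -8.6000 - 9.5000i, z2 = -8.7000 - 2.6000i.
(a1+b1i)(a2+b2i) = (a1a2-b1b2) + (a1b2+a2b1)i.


Real = -8.6*(-8.7) - (-9.5)*(-2.6) = 74.82 - 24.7 = 50.12
Imag = -8.6*(-2.6) - (8.7)*(-9.5) = 22.36 + 82.65 = 105.01

50.1200 + 105.0100i


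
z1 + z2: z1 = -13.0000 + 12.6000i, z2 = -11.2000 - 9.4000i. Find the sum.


Real: -13 - 11.2 = -24.2
Imag: 12.6 - 9.4 = 3.2

-24.2000 + 3.2000i


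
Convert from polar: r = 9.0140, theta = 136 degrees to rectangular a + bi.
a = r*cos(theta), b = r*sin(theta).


a = 9.0140*cos(136°) = 9.0140*(-0.71934) = -6.4841
b = 9.0140*sin(136°) = 9.0140*0.69466 = 6.2617

-6.4841 + 6.2617i


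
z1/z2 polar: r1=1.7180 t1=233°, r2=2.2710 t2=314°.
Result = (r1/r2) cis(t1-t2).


r = 1.7180 / 2.2710 = 0.7565
theta = 233° - 314° = -81° = 279° (mod 360)

0.7565 cis(279°)


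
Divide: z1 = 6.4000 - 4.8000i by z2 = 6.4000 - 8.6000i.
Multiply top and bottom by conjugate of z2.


Conjugate of z2 = 6.4000 + 8.6000i
Numerator: (6.4000 - 4.8000i)(6.4000 + 8.6000i) = 82.2400 + 24.3200i
Denominator: 6.4^2 + (-8.6)^2 = 114.92
Result = (82.2400 + 24.3200i)/114.92

0.7156 + 0.2116i


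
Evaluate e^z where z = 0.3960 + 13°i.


e^0.3960 = 1.48587
cos(13°) = 0.9744
sin(13°) = 0.22495
Real = 1.48587*0.9744 = 1.4478
Imag = 1.48587*0.22495 = 0.3342

1.4478 + 0.3342i


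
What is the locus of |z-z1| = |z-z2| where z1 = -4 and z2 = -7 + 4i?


Equal distances means the locus is the perpendicular bisector of z1 and z2.
Midpoint = ((-4+(-7))/2, (0+4)/2) = (-5.5000, 2.0000)

Perpendicular bisector through (-5.5000, 2.0000)


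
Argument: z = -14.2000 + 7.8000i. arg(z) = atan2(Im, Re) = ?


Re = -14.2, Im = 7.8
arg = atan2(7.8, -14.2) = 151.2202 degrees

arg(z) = 151.2202 degrees


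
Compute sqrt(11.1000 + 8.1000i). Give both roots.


|z| = sqrt(123.21+65.61) = 13.7412
sqrt((|z|+a)/2) = sqrt((13.7412+11.1)/2) = sqrt(12.4206) = 3.5243
sqrt((|z|-a)/2) = sqrt((13.7412-11.1)/2) = sqrt(1.3206) = 1.1492

±(3.5243 + 1.1492i) i.e. 3.5243 + 1.1492i and -3.5243 - 1.1492i


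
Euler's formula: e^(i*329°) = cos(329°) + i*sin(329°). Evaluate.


cos(329°) = 0.8572
sin(329°) = -0.5150

e^(i*329°) = 0.8572 - 0.5150i


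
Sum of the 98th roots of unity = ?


The sum of all 98th roots of unity is 0.
Geometric series: (1 - w^98)/(1 - w) = (1-1)/(1-w) = 0 since w^98 = 1, w ≠ 1.
Alternatively: coefficient of z^97 in z^98 - 1 is 0.

0


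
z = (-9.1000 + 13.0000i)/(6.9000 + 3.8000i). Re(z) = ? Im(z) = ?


Multiply by conjugate: (-9.1000 + 13.0000i)(6.9000 - 3.8000i) / (6.9^2 + 3.8^2)
Numerator real = -9.1*6.9 + 13*3.8 = -13.39
Numerator imag = 13*6.9 - (-9.1)*3.8 = 124.28
Denominator = 62.05
Re(z) = -13.39/62.05 = -0.2158
Im(z) = 124.28/62.05 = 2.0029

Re(z) = -0.2158, Im(z) = 2.0029


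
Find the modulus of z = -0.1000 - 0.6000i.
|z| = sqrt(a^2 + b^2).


|z| = sqrt((-0.1)^2 + (-0.6)^2) = sqrt(0.01 + 0.36) = sqrt(0.37) = 0.6083

|z| = 0.6083


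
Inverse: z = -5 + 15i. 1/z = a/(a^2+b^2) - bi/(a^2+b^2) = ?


|z|^2 = 25+225 = 250
1/z = (-5 - 15i)/250

1/z = -0.0200 - 0.0600i


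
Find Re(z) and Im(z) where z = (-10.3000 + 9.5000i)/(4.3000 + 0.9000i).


Multiply by conjugate: (-10.3000 + 9.5000i)(4.3000 - 0.9000i) / (4.3^2 + 0.9^2)
Numerator real = -10.3*4.3 + 9.5*0.9 = -35.74
Numerator imag = 9.5*4.3 - (-10.3)*0.9 = 50.12
Denominator = 19.3
Re(z) = -35.74/19.3 = -1.8518
Im(z) = 50.12/19.3 = 2.5969

Re(z) = -1.8518, Im(z) = 2.5969


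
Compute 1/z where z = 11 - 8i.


|z|^2 = 121+64 = 185
1/z = (11 + 8i)/185

1/z = 0.0595 + 0.0432i


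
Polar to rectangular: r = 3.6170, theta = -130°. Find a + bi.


a = 3.6170*cos(-130°) = 3.6170*(-0.6428) = -2.3250
b = 3.6170*sin(-130°) = 3.6170*(-0.76604) = -2.7708

-2.3250 - 2.7708i


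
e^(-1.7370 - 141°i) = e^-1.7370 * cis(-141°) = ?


e^-1.7370 = 0.1760
cos(-141°) = -0.7771
sin(-141°) = -0.6293
Real = 0.1760*(-0.7771) = -0.1368
Imag = 0.1760*(-0.6293) = -0.1108

-0.1368 - 0.1108i


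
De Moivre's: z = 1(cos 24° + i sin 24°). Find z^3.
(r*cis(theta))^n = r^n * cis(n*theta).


r^3 = 1^3 = 1
n*theta = 3*24° = 72° = 72° (mod 360)
a = 1*cos(72°) = 0.3090
b = 1*sin(72°) = 0.9511

1 cis(72°) = 0.3090 + 0.9511i


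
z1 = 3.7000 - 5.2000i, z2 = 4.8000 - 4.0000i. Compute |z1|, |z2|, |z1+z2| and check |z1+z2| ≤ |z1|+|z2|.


|z1| = sqrt(3.7^2 + (-5.2)^2) = sqrt(40.73) = 6.3820
|z2| = sqrt(4.8^2 + (-4)^2) = sqrt(39.04) = 6.2482
z1+z2 = 8.5000 - 9.2000i
|z1+z2| = sqrt(156.89) = 12.5256
|z1|+|z2| = 6.3820 + 6.2482 = 12.6302

|z1+z2| = 12.5256 ≤ |z1|+|z2| = 12.6302 (verified)


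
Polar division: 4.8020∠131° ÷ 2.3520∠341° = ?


r = 4.8020 / 2.3520 = 2.0417
theta = 131° - 341° = -210° = 150° (mod 360)

2.0417 cis(150°)


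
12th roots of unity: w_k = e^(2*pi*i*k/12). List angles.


The 12th roots of unity are cis(360k/12°) for k=0..11
Angle step = 360/12 = 30°
Primitive root: cis(30°)
Primitive root = 0.8660 + 0.5000i

12 roots at angles: 0°, 30°, 60°, 90°, 120°, 150°, 180°, 210°, 240°, 270°, 300°, 330°


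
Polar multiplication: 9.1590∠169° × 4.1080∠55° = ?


r = 9.1590 * 4.1080 = 37.6252
theta = 169° + 55° = 224° = 224° (mod 360)

37.6252 cis(224°)


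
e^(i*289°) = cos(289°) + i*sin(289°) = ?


cos(289°) = 0.3256
sin(289°) = -0.9455

e^(i*289°) = 0.3256 - 0.9455i


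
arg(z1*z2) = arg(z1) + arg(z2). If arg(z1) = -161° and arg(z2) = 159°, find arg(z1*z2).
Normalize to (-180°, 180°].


arg(z1*z2) = -161° + 159° = -2°
Normalized to (-180°, 180°]: -2°

-2°


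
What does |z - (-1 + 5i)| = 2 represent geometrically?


|z - z0| = r is a circle with center z0 and radius r.
Center = (-1, 5), radius = 2

Circle with center (-1, 5) and radius 2


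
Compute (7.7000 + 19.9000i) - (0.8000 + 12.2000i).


Real: 7.7 - 0.8 = 6.9
Imag: 19.9 - 12.2 = 7.7

6.9000 + 7.7000i


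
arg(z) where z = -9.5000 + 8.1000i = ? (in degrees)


Re = -9.5, Im = 8.1
arg = atan2(8.1, -9.5) = 139.5480 degrees

arg(z) = 139.5480 degrees


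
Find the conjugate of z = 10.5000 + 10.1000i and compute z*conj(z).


z_bar = 10.5000 - 10.1000i
z*z_bar = 10.5^2 + 10.1^2 = 110.25 + 102.01 = 212.26

z_bar = 10.5000 - 10.1000i, z*z_bar = 212.26


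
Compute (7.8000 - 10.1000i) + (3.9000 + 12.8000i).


Real: 7.8 + 3.9 = 11.7
Imag: -10.1 + 12.8 = 2.7

11.7000 + 2.7000i


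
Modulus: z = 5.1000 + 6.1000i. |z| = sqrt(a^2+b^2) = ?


|z| = sqrt(5.1^2 + 6.1^2) = sqrt(26.01 + 37.21) = sqrt(63.22) = 7.9511

|z| = 7.9511


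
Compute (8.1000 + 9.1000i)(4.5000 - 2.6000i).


Real = 8.1*4.5 - 9.1*(-2.6) = 36.45 - (-23.66) = 60.11
Imag = 8.1*(-2.6) + 4.5*9.1 = -21.06 + 40.95 = 19.89

60.1100 + 19.8900i


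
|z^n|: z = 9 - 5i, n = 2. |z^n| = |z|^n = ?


|z| = sqrt(81+25) = sqrt(106) = 10.2956
|z^2| = |z|^2 = (sqrt(106))^2 = 106

|z^2| = 106


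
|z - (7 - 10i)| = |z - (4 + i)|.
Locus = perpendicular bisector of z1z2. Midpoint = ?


Equal distances means the locus is the perpendicular bisector of z1 and z2.
Midpoint = ((7+4)/2, (-10+1)/2) = (5.5000, -4.5000)

Perpendicular bisector through (5.5000, -4.5000)


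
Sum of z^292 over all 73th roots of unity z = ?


The roots are w_k = w^k with w = e^(2*pi*i/73), and (w^k)^292 = (w^292)^k.
So S = 1 + u + u^2 + ... + u^(72) with u = w^292.
292 = 4*73 + 0, so 292 is a multiple of 73 and u = (w^73)^4 = 1.
Every one of the 73 terms equals 1: S = 73

S = 73


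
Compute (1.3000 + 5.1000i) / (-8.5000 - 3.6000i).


Conjugate of z2 = -8.5000 + 3.6000i
Numerator: (1.3000 + 5.1000i)(-8.5000 + 3.6000i) = -29.4100 - 38.6700i
Denominator: (-8.5)^2 + (-3.6)^2 = 85.21
Result = (-29.4100 - 38.6700i)/85.21

-0.3451 - 0.4538i


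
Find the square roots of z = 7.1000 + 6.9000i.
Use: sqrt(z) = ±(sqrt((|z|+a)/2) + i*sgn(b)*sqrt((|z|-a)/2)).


|z| = sqrt(50.41+47.61) = 9.9005
sqrt((|z|+a)/2) = sqrt((9.9005+7.1)/2) = sqrt(8.5003) = 2.9155
sqrt((|z|-a)/2) = sqrt((9.9005-7.1)/2) = sqrt(1.4003) = 1.1833

±(2.9155 + 1.1833i) i.e. 2.9155 + 1.1833i and -2.9155 - 1.1833i


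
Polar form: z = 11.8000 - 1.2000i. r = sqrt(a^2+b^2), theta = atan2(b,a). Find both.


r = sqrt(139.24+1.44) = sqrt(140.68) = 11.8609
theta = atan2(-1.2, 11.8) = -5.8067 degrees

r = 11.8609, theta = -5.8067 degrees


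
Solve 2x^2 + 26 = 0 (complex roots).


disc = 0^2 - 4*2*26 = 0 - 208 = -208
sqrt(|disc|) = sqrt(208) = 14.4222
Real part = 0/(2*2) = 0
Imag part = 14.4222/(2*2) = 3.6056

0 ± 3.6056i


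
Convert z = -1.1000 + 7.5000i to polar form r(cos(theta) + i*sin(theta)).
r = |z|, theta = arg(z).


r = sqrt(1.21+56.25) = sqrt(57.46) = 7.5802
theta = atan2(7.5, -1.1) = 98.3439 degrees

r = 7.5802, theta = 98.3439 degrees


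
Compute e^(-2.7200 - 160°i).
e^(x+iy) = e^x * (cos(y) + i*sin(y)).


e^-2.7200 = 0.0659
cos(-160°) = -0.9397
sin(-160°) = -0.342
Real = 0.0659*(-0.9397) = -0.0619
Imag = 0.0659*(-0.342) = -0.0225

-0.0619 - 0.0225i


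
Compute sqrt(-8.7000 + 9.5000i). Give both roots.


|z| = sqrt(75.69+90.25) = 12.8818
sqrt((|z|+a)/2) = sqrt((12.8818+(-8.7))/2) = sqrt(2.0909) = 1.4460
sqrt((|z|-a)/2) = sqrt((12.8818-(-8.7))/2) = sqrt(10.7909) = 3.2849

±(1.4460 + 3.2849i) i.e. 1.4460 + 3.2849i and -1.4460 - 3.2849i


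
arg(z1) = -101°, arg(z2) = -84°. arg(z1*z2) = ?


arg(z1*z2) = -101° - 84° = -185°
Normalized to (-180°, 180°]: 175°

175°


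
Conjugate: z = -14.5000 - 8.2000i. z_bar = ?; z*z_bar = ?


z_bar = -14.5000 + 8.2000i
z*z_bar = (-14.5)^2 + (-8.2)^2 = 210.25 + 67.24 = 277.49

z_bar = -14.5000 + 8.2000i, z*z_bar = 277.49


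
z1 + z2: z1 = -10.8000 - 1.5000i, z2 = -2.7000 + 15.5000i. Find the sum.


Real: -10.8 - 2.7 = -13.5
Imag: -1.5 + 15.5 = 14

-13.5000 + 14.0000i


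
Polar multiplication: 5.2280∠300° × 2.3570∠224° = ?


r = 5.2280 * 2.3570 = 12.3224
theta = 300° + 224° = 524° = 164° (mod 360)

12.3224 cis(164°)


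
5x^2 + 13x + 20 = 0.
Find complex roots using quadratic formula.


disc = 13^2 - 4*5*20 = 169 - 400 = -231
sqrt(|disc|) = sqrt(231) = 15.1987
Real part = -13/(2*5) = -1.3000
Imag part = 15.1987/(2*5) = 1.5199

-1.3000 ± 1.5199i


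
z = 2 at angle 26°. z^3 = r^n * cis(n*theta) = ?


r^3 = 2^3 = 8
n*theta = 3*26° = 78° = 78° (mod 360)
a = 8*cos(78°) = 1.6633
b = 8*sin(78°) = 7.8252

8 cis(78°) = 1.6633 + 7.8252i


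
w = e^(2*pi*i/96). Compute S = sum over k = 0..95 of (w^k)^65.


The roots are w_k = w^k with w = e^(2*pi*i/96), and (w^k)^65 = (w^65)^k.
So S = 1 + u + u^2 + ... + u^(95) with u = w^65.
65 = 0*96 + 65, so 65 is not a multiple of 96: u = w^65 ≠ 1 (w is a primitive 96th root), while u^96 = (w^96)^65 = 1.
Geometric series: S = (1 - u^96)/(1 - u) = (1 - 1)/(1 - u) = 0

S = 0


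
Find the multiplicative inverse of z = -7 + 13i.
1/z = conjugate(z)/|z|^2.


|z|^2 = 49+169 = 218
1/z = (-7 - 13i)/218

1/z = -0.0321 - 0.0596i


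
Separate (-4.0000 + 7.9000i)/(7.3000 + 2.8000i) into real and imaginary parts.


Multiply by conjugate: (-4.0000 + 7.9000i)(7.3000 - 2.8000i) / (7.3^2 + 2.8^2)
Numerator real = -4*7.3 + 7.9*2.8 = -7.08
Numerator imag = 7.9*7.3 - (-4)*2.8 = 68.87
Denominator = 61.13
Re(z) = -7.08/61.13 = -0.1158
Im(z) = 68.87/61.13 = 1.1266

Re(z) = -0.1158, Im(z) = 1.1266


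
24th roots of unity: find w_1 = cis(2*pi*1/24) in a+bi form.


Angle = 360*1/24 = 15°
a = cos(15°) = 0.9659
b = sin(15°) = 0.2588

0.9659 + 0.2588i


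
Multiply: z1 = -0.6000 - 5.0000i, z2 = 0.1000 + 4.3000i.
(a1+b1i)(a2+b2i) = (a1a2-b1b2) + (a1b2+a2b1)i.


Real = -0.6*0.1 - (-5)*4.3 = -0.06 - (-21.5) = 21.44
Imag = -0.6*4.3 + 0.1*(-5) = -2.58 - (0.5) = -3.08

21.4400 - 3.0800i


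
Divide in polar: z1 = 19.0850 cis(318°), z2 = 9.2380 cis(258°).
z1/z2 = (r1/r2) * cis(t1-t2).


r = 19.0850 / 9.2380 = 2.0659
theta = 318° - 258° = 60° = 60° (mod 360)

2.0659 cis(60°)


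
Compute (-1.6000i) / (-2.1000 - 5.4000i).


Conjugate of z2 = -2.1000 + 5.4000i
Numerator: (-1.6000i)(-2.1000 + 5.4000i) = 8.6400 + 3.3600i
Denominator: (-2.1)^2 + (-5.4)^2 = 33.57
Result = (8.6400 + 3.3600i)/33.57

0.2574 + 0.1001i


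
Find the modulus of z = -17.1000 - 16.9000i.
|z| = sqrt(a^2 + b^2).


|z| = sqrt((-17.1)^2 + (-16.9)^2) = sqrt(292.41 + 285.61) = sqrt(578.02) = 24.0420

|z| = 24.0420


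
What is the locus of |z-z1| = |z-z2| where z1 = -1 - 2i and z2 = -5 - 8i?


Equal distances means the locus is the perpendicular bisector of z1 and z2.
Midpoint = ((-1+(-5))/2, (-2+(-8))/2) = (-3.0000, -5.0000)

Perpendicular bisector through (-3.0000, -5.0000)


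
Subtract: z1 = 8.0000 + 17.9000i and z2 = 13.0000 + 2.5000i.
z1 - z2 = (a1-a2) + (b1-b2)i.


Real: 8 - 13 = -5
Imag: 17.9 - 2.5 = 15.4

-5.0000 + 15.4000i


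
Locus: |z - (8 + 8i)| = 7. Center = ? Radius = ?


|z - z0| = r is a circle with center z0 and radius r.
Center = (8, 8), radius = 7

Circle with center (8, 8) and radius 7


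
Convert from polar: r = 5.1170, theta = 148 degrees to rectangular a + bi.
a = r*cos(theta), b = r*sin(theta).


a = 5.1170*cos(148°) = 5.1170*(-0.84805) = -4.3395
b = 5.1170*sin(148°) = 5.1170*0.52992 = 2.7116

-4.3395 + 2.7116i


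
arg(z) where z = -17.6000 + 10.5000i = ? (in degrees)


Re = -17.6, Im = 10.5
arg = atan2(10.5, -17.6) = 149.1801 degrees

arg(z) = 149.1801 degrees


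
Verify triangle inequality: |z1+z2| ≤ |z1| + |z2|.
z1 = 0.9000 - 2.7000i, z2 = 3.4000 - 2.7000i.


|z1| = sqrt(0.9^2 + (-2.7)^2) = sqrt(8.1) = 2.8460
|z2| = sqrt(3.4^2 + (-2.7)^2) = sqrt(18.85) = 4.3417
z1+z2 = 4.3000 - 5.4000i
|z1+z2| = sqrt(47.65) = 6.9029
|z1|+|z2| = 2.8460 + 4.3417 = 7.1877

|z1+z2| = 6.9029 ≤ |z1|+|z2| = 7.1877 (verified)


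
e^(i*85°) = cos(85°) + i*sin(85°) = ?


cos(85°) = 0.0872
sin(85°) = 0.9962

e^(i*85°) = 0.0872 + 0.9962i


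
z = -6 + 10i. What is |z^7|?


|z| = sqrt(36+100) = sqrt(136) = 11.6619
|z^7| = |z|^7 = (sqrt(136))^7 = 136^3 * sqrt(136) = 2515456*sqrt(136)

|z^7| = 2515456*sqrt(136) ≈ 29335005.8592


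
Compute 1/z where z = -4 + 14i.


|z|^2 = 16+196 = 212
1/z = (-4 - 14i)/212

1/z = -0.0189 - 0.0660i


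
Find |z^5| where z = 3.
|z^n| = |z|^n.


|z| = sqrt(9+0) = sqrt(9) = 3
|z^5| = |z|^5 = 3^5 = 243

|z^5| = 243


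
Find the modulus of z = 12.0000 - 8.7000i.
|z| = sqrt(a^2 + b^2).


|z| = sqrt(12^2 + (-8.7)^2) = sqrt(144 + 75.69) = sqrt(219.69) = 14.8219

|z| = 14.8219


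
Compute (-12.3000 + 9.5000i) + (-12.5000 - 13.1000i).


Real: -12.3 - 12.5 = -24.8
Imag: 9.5 - 13.1 = -3.6

-24.8000 - 3.6000i


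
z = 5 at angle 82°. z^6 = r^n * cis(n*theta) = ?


r^6 = 5^6 = 15625
n*theta = 6*82° = 492° = 132° (mod 360)
a = 15625*cos(132°) = -10455.1657
b = 15625*sin(132°) = 11611.6379

15625 cis(132°) = -10455.1657 + 11611.6379i


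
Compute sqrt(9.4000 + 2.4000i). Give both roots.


|z| = sqrt(88.36+5.76) = 9.7015
sqrt((|z|+a)/2) = sqrt((9.7015+9.4)/2) = sqrt(9.5508) = 3.0904
sqrt((|z|-a)/2) = sqrt((9.7015-9.4)/2) = sqrt(0.1508) = 0.3883

±(3.0904 + 0.3883i) i.e. 3.0904 + 0.3883i and -3.0904 - 0.3883i


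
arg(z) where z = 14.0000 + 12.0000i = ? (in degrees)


Re = 14, Im = 12
arg = atan2(12, 14) = 40.6013 degrees

arg(z) = 40.6013 degrees


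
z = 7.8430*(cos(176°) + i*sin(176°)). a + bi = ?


a = 7.8430*cos(176°) = 7.8430*(-0.99756) = -7.8239
b = 7.8430*sin(176°) = 7.8430*0.06976 = 0.5471

-7.8239 + 0.5471i


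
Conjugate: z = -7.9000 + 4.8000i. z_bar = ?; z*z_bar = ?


z_bar = -7.9000 - 4.8000i
z*z_bar = (-7.9)^2 + 4.8^2 = 62.41 + 23.04 = 85.45

z_bar = -7.9000 - 4.8000i, z*z_bar = 85.45


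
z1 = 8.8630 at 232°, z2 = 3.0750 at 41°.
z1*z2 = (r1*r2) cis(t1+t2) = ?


r = 8.8630 * 3.0750 = 27.2537
theta = 232° + 41° = 273° = 273° (mod 360)

27.2537 cis(273°)


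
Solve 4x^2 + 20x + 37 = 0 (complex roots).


disc = 20^2 - 4*4*37 = 400 - 592 = -192
sqrt(|disc|) = sqrt(192) = 13.8564
Real part = -20/(2*4) = -2.5000
Imag part = 13.8564/(2*4) = 1.7321

-2.5000 ± 1.7321i


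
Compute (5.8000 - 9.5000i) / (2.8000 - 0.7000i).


Conjugate of z2 = 2.8000 + 0.7000i
Numerator: (5.8000 - 9.5000i)(2.8000 + 0.7000i) = 22.8900 - 22.5400i
Denominator: 2.8^2 + (-0.7)^2 = 8.33
Result = (22.8900 - 22.5400i)/8.33

2.7479 - 2.7059i


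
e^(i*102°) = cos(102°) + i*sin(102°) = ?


cos(102°) = -0.2079
sin(102°) = 0.9781

e^(i*102°) = -0.2079 + 0.9781i


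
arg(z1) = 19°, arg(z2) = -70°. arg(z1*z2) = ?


arg(z1*z2) = 19° - 70° = -51°
Normalized to (-180°, 180°]: -51°

-51°


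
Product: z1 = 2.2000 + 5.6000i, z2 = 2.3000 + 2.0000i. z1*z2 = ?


Real = 2.2*2.3 - 5.6*2 = 5.06 - 11.2 = -6.14
Imag = 2.2*2 + 2.3*5.6 = 4.4 + 12.88 = 17.28

-6.1400 + 17.2800i


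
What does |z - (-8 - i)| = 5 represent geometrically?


|z - z0| = r is a circle with center z0 and radius r.
Center = (-8, -1), radius = 5

Circle with center (-8, -1) and radius 5
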